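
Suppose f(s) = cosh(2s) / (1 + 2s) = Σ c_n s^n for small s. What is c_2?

Write out both Maclaurin series and multiply, keeping only the needed powers.
f(0) = 1
f′(0) = -2
f′′(0) = 12

6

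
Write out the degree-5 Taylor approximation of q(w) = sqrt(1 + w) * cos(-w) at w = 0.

13*w^5/768 + 25*w^4/384 - 3*w^3/16 - 5*w^2/8 + w/2 + 1

Write out both Maclaurin series and multiply, keeping only the needed powers.
q(0) = 1
q′(0) = 1/2
q′′(0) = -5/4
q′′′(0) = -9/8
q^(4)(0) = 25/16
q^(5)(0) = 65/32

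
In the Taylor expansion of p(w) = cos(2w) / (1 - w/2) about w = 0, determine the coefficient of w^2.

-7/4

Multiply the two series term by term and collect like powers.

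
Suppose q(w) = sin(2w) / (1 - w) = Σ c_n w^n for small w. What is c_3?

2/3

Expand 1/(denominator) as a geometric series and multiply by the numerator's series.
[w^0] = 0;  [w^1] = 2;  [w^2] = 2;  [w^3] = 2/3.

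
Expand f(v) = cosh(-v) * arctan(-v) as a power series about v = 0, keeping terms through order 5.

-3*v^5/40 - v^3/6 - v

Expand each factor separately, then convolve coefficients.
f(0) = 0
f′(0) = -1
f′′(0) = 0
f′′′(0) = -1
f^(4)(0) = 0
f^(5)(0) = -9
Dividing each by k! gives the coefficients c_0, ..., c_5.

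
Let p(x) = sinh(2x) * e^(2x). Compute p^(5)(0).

512

Take the Cauchy product of the two expansions.
The coefficient of x^5 in the expansion is 64/15, so p^(5)(0) = 5! * (64/15) = 512.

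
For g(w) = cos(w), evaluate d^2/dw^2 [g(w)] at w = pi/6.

The coefficient of (w - pi/6)^2 in the expansion is -sqrt(3)/4, so g′′(pi/6) = 2! * (-sqrt(3)/4) = -sqrt(3)/2.

-sqrt(3)/2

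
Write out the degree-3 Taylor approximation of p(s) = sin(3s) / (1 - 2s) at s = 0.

15*s^3/2 + 6*s^2 + 3*s

Expand each factor separately, then convolve coefficients.
p(0) = 0
p′(0) = 3
p′′(0) = 12
p′′′(0) = 45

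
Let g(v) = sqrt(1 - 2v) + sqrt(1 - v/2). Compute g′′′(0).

Combine the two series term by term.
The coefficient of v^3 in the expansion is -65/128, so g′′′(0) = 3! * (-65/128) = -195/64.

-195/64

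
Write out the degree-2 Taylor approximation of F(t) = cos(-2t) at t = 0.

1 - 2*t^2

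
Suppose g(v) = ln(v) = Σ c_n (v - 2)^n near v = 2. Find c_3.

1/24

[(v - 2)^0] = ln(2);  [(v - 2)^1] = 1/2;  [(v - 2)^2] = -1/8;  [(v - 2)^3] = 1/24.
So c_3 = g′′′(2)/3! = 1/24.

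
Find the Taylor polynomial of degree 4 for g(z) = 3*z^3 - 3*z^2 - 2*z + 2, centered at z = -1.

3*(z + 1)^3 - 12*(z + 1)^2 + 13*(z + 1) - 2

g(-1) = -2
g′(-1) = 13
g′′(-1) = -24
g′′′(-1) = 18
g^(4)(-1) = 0
The Taylor polynomial is Σ g^(k)(-1)/k! · (z + 1)^k.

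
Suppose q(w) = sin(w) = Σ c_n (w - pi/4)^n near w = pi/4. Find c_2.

-sqrt(2)/4

Apply the Taylor formula c_k = f^(k)(a)/k!.
So c_2 = q′′(pi/4)/2! = -sqrt(2)/4.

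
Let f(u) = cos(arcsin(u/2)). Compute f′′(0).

Substitute the inner expansion into the outer series and collect powers.
The coefficient of u^2 in the expansion is -1/8, so f′′(0) = 2! * (-1/8) = -1/4.

-1/4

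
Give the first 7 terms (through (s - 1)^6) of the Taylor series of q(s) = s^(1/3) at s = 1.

-154*(s - 1)^6/6561 + 22*(s - 1)^5/729 - 10*(s - 1)^4/243 + 5*(s - 1)^3/81 - (s - 1)^2/9 + (s - 1)/3 + 1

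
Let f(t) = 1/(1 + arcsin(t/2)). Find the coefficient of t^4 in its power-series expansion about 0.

1/12

Substitute the inner expansion into the outer series and collect powers.
f(0) = 1
f′(0) = -1/2
f′′(0) = 1/2
f′′′(0) = -7/8
f^(4)(0) = 2
The Taylor polynomial is Σ f^(k)(0)/k! · t^k.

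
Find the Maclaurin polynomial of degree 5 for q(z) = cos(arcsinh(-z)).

5*z^4/24 - z^2/2 + 1

Let u equal the inner series; expand the outer function in u and truncate.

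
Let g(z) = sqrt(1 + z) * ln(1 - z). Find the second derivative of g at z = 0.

Write out both Maclaurin series and multiply, keeping only the needed powers.
The coefficient of z^2 in the expansion is -1, so g′′(0) = 2! * (-1) = -2.

-2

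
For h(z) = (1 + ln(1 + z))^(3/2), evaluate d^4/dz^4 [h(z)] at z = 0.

Let u equal the inner series; expand the outer function in u and truncate.
From the series, [z^4] h = 11/128; multiply by 4! = 24 to get 33/16.

33/16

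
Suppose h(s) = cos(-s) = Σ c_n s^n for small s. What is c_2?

-1/2

h(0) = 1
h′(0) = 0
h′′(0) = -1
Dividing each by k! gives the coefficients c_0, ..., c_2.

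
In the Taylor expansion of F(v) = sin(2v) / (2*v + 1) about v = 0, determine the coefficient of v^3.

Use 1/(1 - r) = Σ r^k on the denominator, then take the Cauchy product.
[v^0] = 0;  [v^1] = 2;  [v^2] = -4;  [v^3] = 20/3.

20/3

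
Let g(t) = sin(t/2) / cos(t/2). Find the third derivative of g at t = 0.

1/4

Divide the numerator series by the denominator series (power-series long division).
The coefficient of t^3 in the expansion is 1/24, so g′′′(0) = 3! * (1/24) = 1/4.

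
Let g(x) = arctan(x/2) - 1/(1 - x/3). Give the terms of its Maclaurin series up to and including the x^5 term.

83*x^5/38880 - x^4/81 - 17*x^3/216 - x^2/9 + x/6 - 1

Combine the two series term by term.
g(0) = -1
g′(0) = 1/6
g′′(0) = -2/9
g′′′(0) = -17/36
g^(4)(0) = -8/27
g^(5)(0) = 83/324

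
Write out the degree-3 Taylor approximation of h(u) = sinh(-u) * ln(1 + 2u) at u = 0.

Multiply the two series term by term and collect like powers.
h(0) = 0
h′(0) = 0
h′′(0) = -4
h′′′(0) = 12

2*u^3 - 2*u^2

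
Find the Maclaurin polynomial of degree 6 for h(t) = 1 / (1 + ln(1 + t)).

Expand as Σ (-1)^k u^k with u equal to the inner function's series.
h(0) = 1
h′(0) = -1
h′′(0) = 3
h′′′(0) = -14
h^(4)(0) = 88
h^(5)(0) = -694
h^(6)(0) = 6578
Dividing each by k! gives the coefficients c_0, ..., c_6.

3289*t^6/360 - 347*t^5/60 + 11*t^4/3 - 7*t^3/3 + 3*t^2/2 - t + 1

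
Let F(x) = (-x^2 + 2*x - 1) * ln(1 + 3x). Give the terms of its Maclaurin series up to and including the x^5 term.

Shift and add copies of the series according to the polynomial's terms.
[x^0] = 0;  [x^1] = -3;  [x^2] = 21/2;  [x^3] = -21;  [x^4] = 171/4;  [x^5] = -981/10.

-981*x^5/10 + 171*x^4/4 - 21*x^3 + 21*x^2/2 - 3*x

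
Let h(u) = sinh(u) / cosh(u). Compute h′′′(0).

-2

Divide the numerator series by the denominator series (power-series long division).
The coefficient of u^3 in the expansion is -1/3, so h′′′(0) = 3! * (-1/3) = -2.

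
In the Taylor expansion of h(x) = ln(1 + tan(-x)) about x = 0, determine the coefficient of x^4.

-7/12

Plug the Maclaurin series of the inner function into that of the outer and collect terms.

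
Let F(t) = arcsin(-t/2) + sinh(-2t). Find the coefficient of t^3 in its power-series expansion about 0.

Add the two expansions coefficient-wise.
[t^0] = 0;  [t^1] = -5/2;  [t^2] = 0;  [t^3] = -65/48.

-65/48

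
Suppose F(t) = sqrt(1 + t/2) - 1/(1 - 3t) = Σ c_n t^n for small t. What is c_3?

Add the two expansions coefficient-wise.
F(0) = 0
F′(0) = -11/4
F′′(0) = -289/16
F′′′(0) = -10365/64
So c_3 = F′′′(0)/3! = -3455/128.

-3455/128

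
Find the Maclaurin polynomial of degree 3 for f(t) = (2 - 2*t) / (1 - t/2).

Shift and add copies of the series according to the polynomial's terms.
[t^0] = 2;  [t^1] = -1;  [t^2] = -1/2;  [t^3] = -1/4.

-t^3/4 - t^2/2 - t + 2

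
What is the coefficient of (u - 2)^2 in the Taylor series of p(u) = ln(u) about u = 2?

-1/8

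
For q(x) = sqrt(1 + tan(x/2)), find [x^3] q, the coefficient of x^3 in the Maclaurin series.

11/384

Compose series: expand the inner function first, then feed it into the outer expansion.
So c_3 = q′′′(0)/3! = 11/384.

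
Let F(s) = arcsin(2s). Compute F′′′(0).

8

The coefficient of s^3 in the expansion is 4/3, so F′′′(0) = 3! * (4/3) = 8.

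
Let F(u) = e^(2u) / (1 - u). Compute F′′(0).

10

Take the Cauchy product of the two expansions.
The coefficient of u^2 in the expansion is 5, so F′′(0) = 2! * (5) = 10.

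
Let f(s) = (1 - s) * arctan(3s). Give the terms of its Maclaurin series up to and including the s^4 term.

9*s^4 - 9*s^3 - 3*s^2 + 3*s

Multiply each power in the prefactor through the base expansion.
f(0) = 0
f′(0) = 3
f′′(0) = -6
f′′′(0) = -54
f^(4)(0) = 216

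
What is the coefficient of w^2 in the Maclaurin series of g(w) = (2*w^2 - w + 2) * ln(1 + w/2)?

Distribute the polynomial across the series and collect like powers.
g(0) = 0
g′(0) = 1
g′′(0) = -3/2
So c_2 = g′′(0)/2! = -3/4.

-3/4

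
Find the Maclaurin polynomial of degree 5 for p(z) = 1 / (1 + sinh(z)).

-181*z^5/120 + 4*z^4/3 - 7*z^3/6 + z^2 - z + 1

Expand as Σ (-1)^k u^k with u equal to the inner function's series.
p(0) = 1
p′(0) = -1
p′′(0) = 2
p′′′(0) = -7
p^(4)(0) = 32
p^(5)(0) = -181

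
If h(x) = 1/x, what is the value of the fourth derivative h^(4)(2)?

From the series, [(x - 2)^4] h = 1/32; multiply by 4! = 24 to get 3/4.

3/4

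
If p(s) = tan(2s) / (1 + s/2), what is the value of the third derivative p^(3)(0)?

19

Write out both Maclaurin series and multiply, keeping only the needed powers.
The coefficient of s^3 in the expansion is 19/6, so p′′′(0) = 3! * (19/6) = 19.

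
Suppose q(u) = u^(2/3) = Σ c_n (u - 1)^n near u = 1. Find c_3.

[(u - 1)^0] = 1;  [(u - 1)^1] = 2/3;  [(u - 1)^2] = -1/9;  [(u - 1)^3] = 4/81.

4/81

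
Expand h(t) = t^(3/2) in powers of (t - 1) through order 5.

h(1) = 1
h′(1) = 3/2
h′′(1) = 3/4
h′′′(1) = -3/8
h^(4)(1) = 9/16
h^(5)(1) = -45/32

-3*(t - 1)^5/256 + 3*(t - 1)^4/128 - (t - 1)^3/16 + 3*(t - 1)^2/8 + 3*(t - 1)/2 + 1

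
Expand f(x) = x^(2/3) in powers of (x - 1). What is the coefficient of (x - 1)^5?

Differentiate repeatedly and evaluate at the center.

14/729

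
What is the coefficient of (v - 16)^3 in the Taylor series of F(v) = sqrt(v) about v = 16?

1/16384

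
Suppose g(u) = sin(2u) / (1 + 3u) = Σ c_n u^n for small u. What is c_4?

-50

Multiply the two series term by term and collect like powers.
g(0) = 0
g′(0) = 2
g′′(0) = -12
g′′′(0) = 100
g^(4)(0) = -1200
The Taylor polynomial is Σ g^(k)(0)/k! · u^k.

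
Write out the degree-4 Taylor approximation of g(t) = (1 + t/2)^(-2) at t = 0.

g(0) = 1
g′(0) = -1
g′′(0) = 3/2
g′′′(0) = -3
g^(4)(0) = 15/2
Then c_k = g^(k)(0)/k! gives each Taylor coefficient.

5*t^4/16 - t^3/2 + 3*t^2/4 - t + 1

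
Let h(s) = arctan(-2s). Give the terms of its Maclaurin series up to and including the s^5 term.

Compute the successive derivatives at the expansion point and divide by k!.
h(0) = 0
h′(0) = -2
h′′(0) = 0
h′′′(0) = 16
h^(4)(0) = 0
h^(5)(0) = -768

-32*s^5/5 + 8*s^3/3 - 2*s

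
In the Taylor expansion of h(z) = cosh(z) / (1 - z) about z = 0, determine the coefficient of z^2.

3/2

Write out both Maclaurin series and multiply, keeping only the needed powers.
h(0) = 1
h′(0) = 1
h′′(0) = 3
So c_2 = h′′(0)/2! = 3/2.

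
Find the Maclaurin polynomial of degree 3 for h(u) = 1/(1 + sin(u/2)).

Plug the Maclaurin series of the inner function into that of the outer and collect terms.
h(0) = 1
h′(0) = -1/2
h′′(0) = 1/2
h′′′(0) = -5/8
The Taylor polynomial is Σ h^(k)(0)/k! · u^k.

-5*u^3/48 + u^2/4 - u/2 + 1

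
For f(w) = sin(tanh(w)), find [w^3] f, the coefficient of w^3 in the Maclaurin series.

-1/2

Compose series: expand the inner function first, then feed it into the outer expansion.
f(0) = 0
f′(0) = 1
f′′(0) = 0
f′′′(0) = -3
So c_3 = f′′′(0)/3! = -1/2.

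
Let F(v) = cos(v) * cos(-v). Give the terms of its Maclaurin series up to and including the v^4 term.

v^4/3 - v^2 + 1

Write out both Maclaurin series and multiply, keeping only the needed powers.
F(0) = 1
F′(0) = 0
F′′(0) = -2
F′′′(0) = 0
F^(4)(0) = 8
Then c_k = F^(k)(0)/k! gives each Taylor coefficient.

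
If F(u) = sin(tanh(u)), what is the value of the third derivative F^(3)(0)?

-3

Substitute the inner expansion into the outer series and collect powers.
From the series, [u^3] F = -1/2; multiply by 3! = 6 to get -3.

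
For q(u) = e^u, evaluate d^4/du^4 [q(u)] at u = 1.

e

Compute the successive derivatives at the expansion point and divide by k!.
The coefficient of (u - 1)^4 in the expansion is e/24, so q^(4)(1) = 4! * (e/24) = e.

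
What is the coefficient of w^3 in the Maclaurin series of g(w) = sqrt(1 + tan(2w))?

11/6

Let u equal the inner series; expand the outer function in u and truncate.
g(0) = 1
g′(0) = 1
g′′(0) = -1
g′′′(0) = 11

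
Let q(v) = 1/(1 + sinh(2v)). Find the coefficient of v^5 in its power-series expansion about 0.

-724/15

Plug the Maclaurin series of the inner function into that of the outer and collect terms.
So c_5 = q^(5)(0)/5! = -724/15.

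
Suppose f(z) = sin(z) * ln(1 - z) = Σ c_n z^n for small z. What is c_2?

Multiply the two series term by term and collect like powers.
f(0) = 0
f′(0) = 0
f′′(0) = -2
The Taylor polynomial is Σ f^(k)(0)/k! · z^k.

-1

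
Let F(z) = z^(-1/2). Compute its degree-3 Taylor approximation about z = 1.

-5*(z - 1)^3/16 + 3*(z - 1)^2/8 - (z - 1)/2 + 1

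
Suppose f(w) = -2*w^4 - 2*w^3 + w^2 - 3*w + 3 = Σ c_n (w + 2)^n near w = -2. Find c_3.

f(-2) = -3
f′(-2) = 33
f′′(-2) = -70
f′′′(-2) = 84
The Taylor polynomial is Σ f^(k)(-2)/k! · (w + 2)^k.

14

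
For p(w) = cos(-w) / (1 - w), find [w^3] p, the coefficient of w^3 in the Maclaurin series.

1/2

Use 1/(1 - r) = Σ r^k on the denominator, then take the Cauchy product.
[w^0] = 1;  [w^1] = 1;  [w^2] = 1/2;  [w^3] = 1/2.
So c_3 = p′′′(0)/3! = 1/2.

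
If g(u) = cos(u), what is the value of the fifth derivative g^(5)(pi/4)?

-sqrt(2)/2

The coefficient of (u - pi/4)^5 in the expansion is -sqrt(2)/240, so g^(5)(pi/4) = 5! * (-sqrt(2)/240) = -sqrt(2)/2.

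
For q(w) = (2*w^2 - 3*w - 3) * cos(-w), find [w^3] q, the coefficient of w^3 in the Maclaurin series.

3/2

Distribute the polynomial across the series and collect like powers.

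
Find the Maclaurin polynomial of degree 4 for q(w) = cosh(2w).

2*w^4/3 + 2*w^2 + 1

Compute the successive derivatives at the expansion point and divide by k!.
q(0) = 1
q′(0) = 0
q′′(0) = 4
q′′′(0) = 0
q^(4)(0) = 16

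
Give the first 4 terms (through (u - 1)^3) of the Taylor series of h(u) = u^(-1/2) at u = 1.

-5*(u - 1)^3/16 + 3*(u - 1)^2/8 - (u - 1)/2 + 1

[(u - 1)^0] = 1;  [(u - 1)^1] = -1/2;  [(u - 1)^2] = 3/8;  [(u - 1)^3] = -5/16.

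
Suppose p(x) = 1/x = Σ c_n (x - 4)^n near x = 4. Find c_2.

Compute the successive derivatives at the expansion point and divide by k!.
p(4) = 1/4
p′(4) = -1/16
p′′(4) = 1/32

1/64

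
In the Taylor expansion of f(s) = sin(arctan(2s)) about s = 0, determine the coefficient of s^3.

-4

Compose series: expand the inner function first, then feed it into the outer expansion.
[s^0] = 0;  [s^1] = 2;  [s^2] = 0;  [s^3] = -4.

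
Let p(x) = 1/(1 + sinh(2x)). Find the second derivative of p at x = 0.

Let u equal the inner series; expand the outer function in u and truncate.
From the series, [x^2] p = 4; multiply by 2! = 2 to get 8.

8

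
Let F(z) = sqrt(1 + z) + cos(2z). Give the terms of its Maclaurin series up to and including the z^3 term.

Expand each term separately and add.
F(0) = 2
F′(0) = 1/2
F′′(0) = -17/4
F′′′(0) = 3/8

z^3/16 - 17*z^2/8 + z/2 + 2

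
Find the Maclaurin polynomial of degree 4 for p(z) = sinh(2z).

4*z^3/3 + 2*z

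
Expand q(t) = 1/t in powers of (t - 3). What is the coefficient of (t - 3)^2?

q(3) = 1/3
q′(3) = -1/9
q′′(3) = 2/27

1/27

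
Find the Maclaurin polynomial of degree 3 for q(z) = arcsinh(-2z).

q(0) = 0
q′(0) = -2
q′′(0) = 0
q′′′(0) = 8

4*z^3/3 - 2*z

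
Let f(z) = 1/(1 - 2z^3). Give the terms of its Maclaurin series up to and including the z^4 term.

2*z^3 + 1

[z^0] = 1;  [z^1] = 0;  [z^2] = 0;  [z^3] = 2;  [z^4] = 0.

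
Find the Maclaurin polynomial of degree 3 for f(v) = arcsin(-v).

-v^3/6 - v

Compute the successive derivatives at the expansion point and divide by k!.
f(0) = 0
f′(0) = -1
f′′(0) = 0
f′′′(0) = -1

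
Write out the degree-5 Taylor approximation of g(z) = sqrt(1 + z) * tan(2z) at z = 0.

Multiply the two series term by term and collect like powers.
[z^0] = 0;  [z^1] = 2;  [z^2] = 1;  [z^3] = 29/12;  [z^4] = 35/24;  [z^5] = 3701/960.

3701*z^5/960 + 35*z^4/24 + 29*z^3/12 + z^2 + 2*z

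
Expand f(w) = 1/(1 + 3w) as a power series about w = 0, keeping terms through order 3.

Use the known series and substitute for the argument.
[w^0] = 1;  [w^1] = -3;  [w^2] = 9;  [w^3] = -27.

-27*w^3 + 9*w^2 - 3*w + 1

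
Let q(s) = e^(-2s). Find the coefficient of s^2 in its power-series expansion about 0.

2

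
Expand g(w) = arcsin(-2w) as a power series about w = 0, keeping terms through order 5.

-12*w^5/5 - 4*w^3/3 - 2*w

g(0) = 0
g′(0) = -2
g′′(0) = 0
g′′′(0) = -8
g^(4)(0) = 0
g^(5)(0) = -288
Dividing each by k! gives the coefficients c_0, ..., c_5.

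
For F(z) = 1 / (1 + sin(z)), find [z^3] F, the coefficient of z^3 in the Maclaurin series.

Write 1/(1+u) = 1 - u + u^2 - u^3 + ... and substitute the series for u.
F(0) = 1
F′(0) = -1
F′′(0) = 2
F′′′(0) = -5

-5/6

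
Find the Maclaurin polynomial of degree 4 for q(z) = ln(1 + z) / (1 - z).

7*z^4/12 + 5*z^3/6 + z^2/2 + z

Multiply the two series term by term and collect like powers.
q(0) = 0
q′(0) = 1
q′′(0) = 1
q′′′(0) = 5
q^(4)(0) = 14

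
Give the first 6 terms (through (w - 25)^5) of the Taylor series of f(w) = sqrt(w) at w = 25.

Apply the Taylor formula c_k = f^(k)(a)/k!.
f(25) = 5
f′(25) = 1/10
f′′(25) = -1/500
f′′′(25) = 3/25000
f^(4)(25) = -3/250000
f^(5)(25) = 21/12500000
Dividing each by k! gives the coefficients c_0, ..., c_5.

7*(w - 25)^5/500000000 - (w - 25)^4/2000000 + (w - 25)^3/50000 - (w - 25)^2/1000 + (w - 25)/10 + 5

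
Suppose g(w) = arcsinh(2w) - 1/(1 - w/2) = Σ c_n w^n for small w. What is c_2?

-1/4

Expand each term separately and add.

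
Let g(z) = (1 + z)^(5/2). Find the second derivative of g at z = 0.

From the series, [z^2] g = 15/8; multiply by 2! = 2 to get 15/4.

15/4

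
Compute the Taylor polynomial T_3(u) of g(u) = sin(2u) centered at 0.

[u^0] = 0;  [u^1] = 2;  [u^2] = 0;  [u^3] = -4/3.

-4*u^3/3 + 2*u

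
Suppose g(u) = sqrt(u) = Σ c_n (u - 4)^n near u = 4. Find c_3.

1/512

g(4) = 2
g′(4) = 1/4
g′′(4) = -1/32
g′′′(4) = 3/256
Dividing each by k! gives the coefficients c_0, ..., c_3.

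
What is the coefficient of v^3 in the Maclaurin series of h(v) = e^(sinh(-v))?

Plug the Maclaurin series of the inner function into that of the outer and collect terms.
h(0) = 1
h′(0) = -1
h′′(0) = 1
h′′′(0) = -2
Then c_k = h^(k)(0)/k! gives each Taylor coefficient.

-1/3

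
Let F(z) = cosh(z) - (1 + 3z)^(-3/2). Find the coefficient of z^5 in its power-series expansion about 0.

168399/256

Combine the two series term by term.
[z^0] = 0;  [z^1] = 9/2;  [z^2] = -131/8;  [z^3] = 945/16;  [z^4] = -76529/384;  [z^5] = 168399/256.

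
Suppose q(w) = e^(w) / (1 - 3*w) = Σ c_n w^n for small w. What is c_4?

Use 1/(1 - r) = Σ r^k on the denominator, then take the Cauchy product.
So c_4 = q^(4)(0)/4! = 2713/24.

2713/24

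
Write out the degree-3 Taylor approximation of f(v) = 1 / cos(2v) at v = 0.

2*v^2 + 1

Write the quotient as an unknown series and match coefficients against numerator = denominator · series.
[v^0] = 1;  [v^1] = 0;  [v^2] = 2;  [v^3] = 0.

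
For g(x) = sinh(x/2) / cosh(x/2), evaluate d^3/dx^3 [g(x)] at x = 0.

Divide the numerator series by the denominator series (power-series long division).
From the series, [x^3] g = -1/24; multiply by 3! = 6 to get -1/4.

-1/4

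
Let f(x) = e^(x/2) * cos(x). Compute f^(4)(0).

Expand each factor separately, then convolve coefficients.
The coefficient of x^4 in the expansion is -7/384, so f^(4)(0) = 4! * (-7/384) = -7/16.

-7/16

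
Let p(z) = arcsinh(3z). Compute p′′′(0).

The coefficient of z^3 in the expansion is -9/2, so p′′′(0) = 3! * (-9/2) = -27.

-27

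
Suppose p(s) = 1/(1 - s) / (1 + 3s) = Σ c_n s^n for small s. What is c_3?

-20

Multiply the two series term by term and collect like powers.
p(0) = 1
p′(0) = -2
p′′(0) = 14
p′′′(0) = -120
Then c_k = p^(k)(0)/k! gives each Taylor coefficient.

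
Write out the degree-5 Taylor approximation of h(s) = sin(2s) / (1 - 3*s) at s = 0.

2254*s^5/15 + 50*s^4 + 50*s^3/3 + 6*s^2 + 2*s

Multiply the numerator's expansion by the denominator's geometric series.
h(0) = 0
h′(0) = 2
h′′(0) = 12
h′′′(0) = 100
h^(4)(0) = 1200
h^(5)(0) = 18032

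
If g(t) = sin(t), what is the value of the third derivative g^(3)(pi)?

Apply the Taylor formula c_k = f^(k)(a)/k!.
The coefficient of (t - pi)^3 in the expansion is 1/6, so g′′′(pi) = 3! * (1/6) = 1.

1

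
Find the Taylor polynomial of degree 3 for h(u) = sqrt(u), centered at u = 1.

(u - 1)^3/16 - (u - 1)^2/8 + (u - 1)/2 + 1

Apply the Taylor formula c_k = f^(k)(a)/k!.
h(1) = 1
h′(1) = 1/2
h′′(1) = -1/4
h′′′(1) = 3/8
The Taylor polynomial is Σ h^(k)(1)/k! · (u - 1)^k.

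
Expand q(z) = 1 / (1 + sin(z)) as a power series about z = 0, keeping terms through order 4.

2*z^4/3 - 5*z^3/6 + z^2 - z + 1

Use the geometric series for the reciprocal, then substitute.
q(0) = 1
q′(0) = -1
q′′(0) = 2
q′′′(0) = -5
q^(4)(0) = 16
Then c_k = q^(k)(0)/k! gives each Taylor coefficient.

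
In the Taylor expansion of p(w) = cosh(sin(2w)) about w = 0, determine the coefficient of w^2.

2

Compose series: expand the inner function first, then feed it into the outer expansion.
p(0) = 1
p′(0) = 0
p′′(0) = 4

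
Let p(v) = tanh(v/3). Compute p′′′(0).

-2/27

Use the known series and substitute for the argument.
From the series, [v^3] p = -1/81; multiply by 3! = 6 to get -2/27.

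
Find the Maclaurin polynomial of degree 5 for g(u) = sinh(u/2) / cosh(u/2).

Write the quotient as an unknown series and match coefficients against numerator = denominator · series.
g(0) = 0
g′(0) = 1/2
g′′(0) = 0
g′′′(0) = -1/4
g^(4)(0) = 0
g^(5)(0) = 1/2

u^5/240 - u^3/24 + u/2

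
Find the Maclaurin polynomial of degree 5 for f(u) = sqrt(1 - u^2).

Use the known series and substitute for the argument.
[u^0] = 1;  [u^1] = 0;  [u^2] = -1/2;  [u^3] = 0;  [u^4] = -1/8;  [u^5] = 0.

-u^4/8 - u^2/2 + 1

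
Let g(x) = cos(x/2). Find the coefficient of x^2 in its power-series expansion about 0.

g(0) = 1
g′(0) = 0
g′′(0) = -1/4
So c_2 = g′′(0)/2! = -1/8.

-1/8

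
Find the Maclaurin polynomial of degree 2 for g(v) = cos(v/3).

1 - v^2/18

[v^0] = 1;  [v^1] = 0;  [v^2] = -1/18.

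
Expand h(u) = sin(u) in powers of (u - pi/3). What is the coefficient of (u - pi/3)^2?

-sqrt(3)/4

Use the known series and substitute for the argument.
[(u - pi/3)^0] = sqrt(3)/2;  [(u - pi/3)^1] = 1/2;  [(u - pi/3)^2] = -sqrt(3)/4.
So c_2 = h′′(pi/3)/2! = -sqrt(3)/4.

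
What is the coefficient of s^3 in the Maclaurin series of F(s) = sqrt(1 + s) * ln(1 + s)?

-1/24

Multiply the two series term by term and collect like powers.
F(0) = 0
F′(0) = 1
F′′(0) = 0
F′′′(0) = -1/4
So c_3 = F′′′(0)/3! = -1/24.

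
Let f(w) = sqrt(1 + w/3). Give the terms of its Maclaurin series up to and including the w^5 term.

7*w^5/62208 - 5*w^4/10368 + w^3/432 - w^2/72 + w/6 + 1

f(0) = 1
f′(0) = 1/6
f′′(0) = -1/36
f′′′(0) = 1/72
f^(4)(0) = -5/432
f^(5)(0) = 35/2592
Then c_k = f^(k)(0)/k! gives each Taylor coefficient.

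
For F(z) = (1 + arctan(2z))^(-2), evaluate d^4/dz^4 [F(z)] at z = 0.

1152

Compose series: expand the inner function first, then feed it into the outer expansion.
From the series, [z^4] F = 48; multiply by 4! = 24 to get 1152.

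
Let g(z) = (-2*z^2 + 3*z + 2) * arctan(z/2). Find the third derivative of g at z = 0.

Shift and add copies of the series according to the polynomial's terms.
From the series, [z^3] g = -13/12; multiply by 3! = 6 to get -13/2.

-13/2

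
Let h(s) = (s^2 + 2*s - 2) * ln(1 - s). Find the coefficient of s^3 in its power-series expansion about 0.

-4/3

Multiply each power in the prefactor through the base expansion.
h(0) = 0
h′(0) = 2
h′′(0) = -2
h′′′(0) = -8
So c_3 = h′′′(0)/3! = -4/3.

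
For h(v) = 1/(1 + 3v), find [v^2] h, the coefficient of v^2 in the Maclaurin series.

c_2 = h′′(0)/2! = 9.

9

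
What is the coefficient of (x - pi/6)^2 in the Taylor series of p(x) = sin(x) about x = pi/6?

Apply the Taylor formula c_k = f^(k)(a)/k!.
p(pi/6) = 1/2
p′(pi/6) = sqrt(3)/2
p′′(pi/6) = -1/2
Then c_k = p^(k)(pi/6)/k! gives each Taylor coefficient.

-1/4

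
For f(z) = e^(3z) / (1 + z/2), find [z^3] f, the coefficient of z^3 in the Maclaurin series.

23/8

Write out both Maclaurin series and multiply, keeping only the needed powers.
[z^0] = 1;  [z^1] = 5/2;  [z^2] = 13/4;  [z^3] = 23/8.
So c_3 = f′′′(0)/3! = 23/8.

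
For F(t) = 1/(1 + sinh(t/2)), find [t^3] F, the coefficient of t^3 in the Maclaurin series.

Compose series: expand the inner function first, then feed it into the outer expansion.
[t^0] = 1;  [t^1] = -1/2;  [t^2] = 1/4;  [t^3] = -7/48.
So c_3 = F′′′(0)/3! = -7/48.

-7/48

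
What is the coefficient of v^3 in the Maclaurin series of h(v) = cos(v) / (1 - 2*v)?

Use 1/(1 - r) = Σ r^k on the denominator, then take the Cauchy product.
h(0) = 1
h′(0) = 2
h′′(0) = 7
h′′′(0) = 42
Then c_k = h^(k)(0)/k! gives each Taylor coefficient.

7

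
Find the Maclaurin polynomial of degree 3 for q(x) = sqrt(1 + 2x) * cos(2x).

Write out both Maclaurin series and multiply, keeping only the needed powers.
[x^0] = 1;  [x^1] = 1;  [x^2] = -5/2;  [x^3] = -3/2.

-3*x^3/2 - 5*x^2/2 + x + 1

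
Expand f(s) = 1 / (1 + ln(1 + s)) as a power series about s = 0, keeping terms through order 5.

Use the geometric series for the reciprocal, then substitute.
f(0) = 1
f′(0) = -1
f′′(0) = 3
f′′′(0) = -14
f^(4)(0) = 88
f^(5)(0) = -694
The Taylor polynomial is Σ f^(k)(0)/k! · s^k.

-347*s^5/60 + 11*s^4/3 - 7*s^3/3 + 3*s^2/2 - s + 1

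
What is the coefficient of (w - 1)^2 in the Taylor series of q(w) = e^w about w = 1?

Differentiate repeatedly and evaluate at the center.
[(w - 1)^0] = e;  [(w - 1)^1] = e;  [(w - 1)^2] = e/2.
So c_2 = q′′(1)/2! = e/2.

e/2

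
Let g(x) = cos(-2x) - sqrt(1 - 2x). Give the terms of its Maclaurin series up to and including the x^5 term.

Add the two expansions coefficient-wise.
g(0) = 0
g′(0) = 1
g′′(0) = -3
g′′′(0) = 3
g^(4)(0) = 31
g^(5)(0) = 105
The Taylor polynomial is Σ g^(k)(0)/k! · x^k.

7*x^5/8 + 31*x^4/24 + x^3/2 - 3*x^2/2 + x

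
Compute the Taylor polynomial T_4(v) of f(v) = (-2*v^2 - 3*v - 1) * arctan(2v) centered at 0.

8*v^4 - 4*v^3/3 - 6*v^2 - 2*v

Multiply each power in the prefactor through the base expansion.
f(0) = 0
f′(0) = -2
f′′(0) = -12
f′′′(0) = -8
f^(4)(0) = 192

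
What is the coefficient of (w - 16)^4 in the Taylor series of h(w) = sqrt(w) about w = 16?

h(16) = 4
h′(16) = 1/8
h′′(16) = -1/256
h′′′(16) = 3/8192
h^(4)(16) = -15/262144
The Taylor polynomial is Σ h^(k)(16)/k! · (w - 16)^k.

-5/2097152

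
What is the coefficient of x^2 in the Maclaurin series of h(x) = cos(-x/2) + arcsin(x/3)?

-1/8

Add the two expansions coefficient-wise.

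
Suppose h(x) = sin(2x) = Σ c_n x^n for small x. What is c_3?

-4/3

Apply the Taylor formula c_k = f^(k)(a)/k!.
[x^0] = 0;  [x^1] = 2;  [x^2] = 0;  [x^3] = -4/3.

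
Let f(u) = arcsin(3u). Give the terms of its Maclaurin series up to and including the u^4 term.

9*u^3/2 + 3*u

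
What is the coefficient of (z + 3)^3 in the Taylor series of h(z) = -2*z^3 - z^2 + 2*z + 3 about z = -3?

-2

h(-3) = 42
h′(-3) = -46
h′′(-3) = 34
h′′′(-3) = -12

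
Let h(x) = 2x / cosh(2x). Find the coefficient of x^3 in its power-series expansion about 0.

Divide the numerator series by the denominator series (power-series long division).
So c_3 = h′′′(0)/3! = -4.

-4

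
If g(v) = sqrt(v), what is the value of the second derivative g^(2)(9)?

-1/108

The coefficient of (v - 9)^2 in the expansion is -1/216, so g′′(9) = 2! * (-1/216) = -1/108.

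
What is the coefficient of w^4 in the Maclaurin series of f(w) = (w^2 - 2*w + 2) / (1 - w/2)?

Distribute the polynomial across the series and collect like powers.
f(0) = 2
f′(0) = -1
f′′(0) = 1
f′′′(0) = 3/2
f^(4)(0) = 3
So c_4 = f^(4)(0)/4! = 1/8.

1/8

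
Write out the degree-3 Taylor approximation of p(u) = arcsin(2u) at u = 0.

4*u^3/3 + 2*u

Apply the Taylor formula c_k = f^(k)(a)/k!.
p(0) = 0
p′(0) = 2
p′′(0) = 0
p′′′(0) = 8
Then c_k = p^(k)(0)/k! gives each Taylor coefficient.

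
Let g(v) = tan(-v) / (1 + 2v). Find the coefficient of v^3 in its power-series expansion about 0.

-13/3

Expand each factor separately, then convolve coefficients.
g(0) = 0
g′(0) = -1
g′′(0) = 4
g′′′(0) = -26
So c_3 = g′′′(0)/3! = -13/3.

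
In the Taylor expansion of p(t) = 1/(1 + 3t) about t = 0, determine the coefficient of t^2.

9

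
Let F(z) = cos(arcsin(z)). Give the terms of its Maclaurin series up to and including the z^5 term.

-z^4/8 - z^2/2 + 1

Compose series: expand the inner function first, then feed it into the outer expansion.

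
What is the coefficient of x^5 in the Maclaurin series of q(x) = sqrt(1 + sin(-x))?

-1/3840

Let u equal the inner series; expand the outer function in u and truncate.
[x^0] = 1;  [x^1] = -1/2;  [x^2] = -1/8;  [x^3] = 1/48;  [x^4] = 1/384;  [x^5] = -1/3840.
So c_5 = q^(5)(0)/5! = -1/3840.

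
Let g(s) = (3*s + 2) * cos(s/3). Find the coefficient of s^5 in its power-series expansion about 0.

Multiply each power in the prefactor through the base expansion.

1/648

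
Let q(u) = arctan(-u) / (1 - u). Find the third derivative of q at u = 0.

Multiply the numerator's expansion by the denominator's geometric series.
The coefficient of u^3 in the expansion is -2/3, so q′′′(0) = 3! * (-2/3) = -4.

-4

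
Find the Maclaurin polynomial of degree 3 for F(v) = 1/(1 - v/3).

Differentiate repeatedly and evaluate at the center.
F(0) = 1
F′(0) = 1/3
F′′(0) = 2/9
F′′′(0) = 2/9

v^3/27 + v^2/9 + v/3 + 1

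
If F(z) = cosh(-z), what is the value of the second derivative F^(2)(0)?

1

Apply the Taylor formula c_k = f^(k)(a)/k!.
The coefficient of z^2 in the expansion is 1/2, so F′′(0) = 2! * (1/2) = 1.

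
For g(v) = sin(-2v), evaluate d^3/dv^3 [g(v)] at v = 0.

From the series, [v^3] g = 4/3; multiply by 3! = 6 to get 8.

8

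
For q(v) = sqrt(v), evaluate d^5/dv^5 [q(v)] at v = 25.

21/12500000

From the series, [(v - 25)^5] q = 7/500000000; multiply by 5! = 120 to get 21/12500000.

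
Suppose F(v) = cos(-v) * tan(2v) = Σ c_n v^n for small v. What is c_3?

5/3

Take the Cauchy product of the two expansions.
[v^0] = 0;  [v^1] = 2;  [v^2] = 0;  [v^3] = 5/3.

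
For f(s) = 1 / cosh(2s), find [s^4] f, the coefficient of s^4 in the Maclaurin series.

10/3

Write the quotient as an unknown series and match coefficients against numerator = denominator · series.
f(0) = 1
f′(0) = 0
f′′(0) = -4
f′′′(0) = 0
f^(4)(0) = 80
So c_4 = f^(4)(0)/4! = 10/3.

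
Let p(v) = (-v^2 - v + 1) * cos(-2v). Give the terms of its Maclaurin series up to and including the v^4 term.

8*v^4/3 + 2*v^3 - 3*v^2 - v + 1

Distribute the polynomial across the series and collect like powers.
p(0) = 1
p′(0) = -1
p′′(0) = -6
p′′′(0) = 12
p^(4)(0) = 64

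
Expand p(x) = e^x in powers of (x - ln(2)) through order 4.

(x - ln(2))^4/12 + (x - ln(2))^3/3 + (x - ln(2))^2 + 2*(x - ln(2)) + 2

p(ln(2)) = 2
p′(ln(2)) = 2
p′′(ln(2)) = 2
p′′′(ln(2)) = 2
p^(4)(ln(2)) = 2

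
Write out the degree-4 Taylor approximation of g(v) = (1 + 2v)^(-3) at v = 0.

240*v^4 - 80*v^3 + 24*v^2 - 6*v + 1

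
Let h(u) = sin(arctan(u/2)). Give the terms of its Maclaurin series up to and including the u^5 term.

3*u^5/256 - u^3/16 + u/2

Substitute the inner expansion into the outer series and collect powers.
h(0) = 0
h′(0) = 1/2
h′′(0) = 0
h′′′(0) = -3/8
h^(4)(0) = 0
h^(5)(0) = 45/32
Dividing each by k! gives the coefficients c_0, ..., c_5.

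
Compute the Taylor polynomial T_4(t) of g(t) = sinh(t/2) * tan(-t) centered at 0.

Take the Cauchy product of the two expansions.
g(0) = 0
g′(0) = 0
g′′(0) = -1
g′′′(0) = 0
g^(4)(0) = -9/2

-3*t^4/16 - t^2/2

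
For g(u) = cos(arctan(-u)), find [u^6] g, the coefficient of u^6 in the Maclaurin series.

-5/16

Let u equal the inner series; expand the outer function in u and truncate.
g(0) = 1
g′(0) = 0
g′′(0) = -1
g′′′(0) = 0
g^(4)(0) = 9
g^(5)(0) = 0
g^(6)(0) = -225
The Taylor polynomial is Σ g^(k)(0)/k! · u^k.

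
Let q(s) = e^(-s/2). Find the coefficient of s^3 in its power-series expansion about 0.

-1/48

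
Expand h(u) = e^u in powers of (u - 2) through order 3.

(u - 2)^3*e^(2)/6 + (u - 2)^2*e^(2)/2 + (u - 2)*e^(2) + e^(2)

Compute the successive derivatives at the expansion point and divide by k!.
[(u - 2)^0] = e^(2);  [(u - 2)^1] = e^(2);  [(u - 2)^2] = e^(2)/2;  [(u - 2)^3] = e^(2)/6.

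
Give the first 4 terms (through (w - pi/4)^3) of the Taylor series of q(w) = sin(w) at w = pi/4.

q(pi/4) = sqrt(2)/2
q′(pi/4) = sqrt(2)/2
q′′(pi/4) = -sqrt(2)/2
q′′′(pi/4) = -sqrt(2)/2
Dividing each by k! gives the coefficients c_0, ..., c_3.

-sqrt(2)*(w - pi/4)^3/12 - sqrt(2)*(w - pi/4)^2/4 + sqrt(2)*(w - pi/4)/2 + sqrt(2)/2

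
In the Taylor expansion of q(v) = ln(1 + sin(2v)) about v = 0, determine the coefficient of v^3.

Let u equal the inner series; expand the outer function in u and truncate.
[v^0] = 0;  [v^1] = 2;  [v^2] = -2;  [v^3] = 4/3.

4/3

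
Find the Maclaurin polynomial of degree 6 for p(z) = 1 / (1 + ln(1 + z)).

Write 1/(1+u) = 1 - u + u^2 - u^3 + ... and substitute the series for u.
p(0) = 1
p′(0) = -1
p′′(0) = 3
p′′′(0) = -14
p^(4)(0) = 88
p^(5)(0) = -694
p^(6)(0) = 6578
The Taylor polynomial is Σ p^(k)(0)/k! · z^k.

3289*z^6/360 - 347*z^5/60 + 11*z^4/3 - 7*z^3/3 + 3*z^2/2 - z + 1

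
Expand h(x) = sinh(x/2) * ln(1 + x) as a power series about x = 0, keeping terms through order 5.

-13*x^5/96 + 3*x^4/16 - x^3/4 + x^2/2

Expand each factor separately, then convolve coefficients.
h(0) = 0
h′(0) = 0
h′′(0) = 1
h′′′(0) = -3/2
h^(4)(0) = 9/2
h^(5)(0) = -65/4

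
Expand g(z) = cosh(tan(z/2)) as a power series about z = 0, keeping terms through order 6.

Let u equal the inner series; expand the outer function in u and truncate.
g(0) = 1
g′(0) = 0
g′′(0) = 1/4
g′′′(0) = 0
g^(4)(0) = 9/16
g^(5)(0) = 0
g^(6)(0) = 177/64

59*z^6/15360 + 3*z^4/128 + z^2/8 + 1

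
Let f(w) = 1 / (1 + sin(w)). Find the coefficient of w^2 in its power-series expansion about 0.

1

Write 1/(1+u) = 1 - u + u^2 - u^3 + ... and substitute the series for u.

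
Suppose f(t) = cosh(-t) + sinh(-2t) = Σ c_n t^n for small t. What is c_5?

Combine the two series term by term.
[t^0] = 1;  [t^1] = -2;  [t^2] = 1/2;  [t^3] = -4/3;  [t^4] = 1/24;  [t^5] = -4/15.

-4/15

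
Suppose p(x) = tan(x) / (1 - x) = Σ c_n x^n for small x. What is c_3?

4/3

Take the Cauchy product of the two expansions.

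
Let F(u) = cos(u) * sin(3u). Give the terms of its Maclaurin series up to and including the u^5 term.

Take the Cauchy product of the two expansions.
[u^0] = 0;  [u^1] = 3;  [u^2] = 0;  [u^3] = -6;  [u^4] = 0;  [u^5] = 22/5.

22*u^5/5 - 6*u^3 + 3*u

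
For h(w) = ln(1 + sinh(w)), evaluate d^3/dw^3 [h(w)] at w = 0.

3

Compose series: expand the inner function first, then feed it into the outer expansion.
The coefficient of w^3 in the expansion is 1/2, so h′′′(0) = 3! * (1/2) = 3.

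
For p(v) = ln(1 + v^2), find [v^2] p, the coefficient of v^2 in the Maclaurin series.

p(0) = 0
p′(0) = 0
p′′(0) = 2
So c_2 = p′′(0)/2! = 1.

1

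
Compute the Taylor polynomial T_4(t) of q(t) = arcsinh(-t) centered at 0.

t^3/6 - t

[t^0] = 0;  [t^1] = -1;  [t^2] = 0;  [t^3] = 1/6;  [t^4] = 0.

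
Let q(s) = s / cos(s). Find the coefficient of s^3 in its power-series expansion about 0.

Invert the denominator's series and multiply.
q(0) = 0
q′(0) = 1
q′′(0) = 0
q′′′(0) = 3
Dividing each by k! gives the coefficients c_0, ..., c_3.

1/2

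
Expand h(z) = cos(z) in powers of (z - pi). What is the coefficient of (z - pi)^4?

-1/24

h(pi) = -1
h′(pi) = 0
h′′(pi) = 1
h′′′(pi) = 0
h^(4)(pi) = -1
So c_4 = h^(4)(pi)/4! = -1/24.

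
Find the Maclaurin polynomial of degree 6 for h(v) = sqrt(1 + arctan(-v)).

Let u equal the inner series; expand the outer function in u and truncate.
[v^0] = 1;  [v^1] = -1/2;  [v^2] = -1/8;  [v^3] = 5/48;  [v^4] = 17/384;  [v^5] = -83/1280;  [v^6] = -1489/46080.

-1489*v^6/46080 - 83*v^5/1280 + 17*v^4/384 + 5*v^3/48 - v^2/8 - v/2 + 1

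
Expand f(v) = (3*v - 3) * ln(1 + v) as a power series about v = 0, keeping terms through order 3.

-5*v^3/2 + 9*v^2/2 - 3*v

Multiply each power in the prefactor through the base expansion.
[v^0] = 0;  [v^1] = -3;  [v^2] = 9/2;  [v^3] = -5/2.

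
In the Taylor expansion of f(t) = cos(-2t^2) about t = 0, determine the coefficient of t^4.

-2

f(0) = 1
f′(0) = 0
f′′(0) = 0
f′′′(0) = 0
f^(4)(0) = -48
So c_4 = f^(4)(0)/4! = -2.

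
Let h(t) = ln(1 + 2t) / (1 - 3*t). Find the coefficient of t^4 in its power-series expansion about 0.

40

Use 1/(1 - r) = Σ r^k on the denominator, then take the Cauchy product.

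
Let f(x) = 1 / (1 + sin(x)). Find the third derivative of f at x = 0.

-5

Use the geometric series for the reciprocal, then substitute.
The coefficient of x^3 in the expansion is -5/6, so f′′′(0) = 3! * (-5/6) = -5.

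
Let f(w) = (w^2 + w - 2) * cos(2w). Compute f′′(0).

Multiply each power in the prefactor through the base expansion.
The coefficient of w^2 in the expansion is 5, so f′′(0) = 2! * (5) = 10.

10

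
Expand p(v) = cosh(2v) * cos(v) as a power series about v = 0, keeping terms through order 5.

Multiply the two series term by term and collect like powers.
p(0) = 1
p′(0) = 0
p′′(0) = 3
p′′′(0) = 0
p^(4)(0) = -7
p^(5)(0) = 0
Then c_k = p^(k)(0)/k! gives each Taylor coefficient.

-7*v^4/24 + 3*v^2/2 + 1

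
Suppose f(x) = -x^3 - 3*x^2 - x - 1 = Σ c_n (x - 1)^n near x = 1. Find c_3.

-1

f(1) = -6
f′(1) = -10
f′′(1) = -12
f′′′(1) = -6
So c_3 = f′′′(1)/3! = -1.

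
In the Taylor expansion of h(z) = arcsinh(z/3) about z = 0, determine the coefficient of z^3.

-1/162

h(0) = 0
h′(0) = 1/3
h′′(0) = 0
h′′′(0) = -1/27
So c_3 = h′′′(0)/3! = -1/162.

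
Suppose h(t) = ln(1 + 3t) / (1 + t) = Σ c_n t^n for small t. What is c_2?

-15/2

Write out both Maclaurin series and multiply, keeping only the needed powers.
h(0) = 0
h′(0) = 3
h′′(0) = -15
Then c_k = h^(k)(0)/k! gives each Taylor coefficient.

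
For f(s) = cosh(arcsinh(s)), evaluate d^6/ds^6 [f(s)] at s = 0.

45

Let u equal the inner series; expand the outer function in u and truncate.
The coefficient of s^6 in the expansion is 1/16, so f^(6)(0) = 6! * (1/16) = 45.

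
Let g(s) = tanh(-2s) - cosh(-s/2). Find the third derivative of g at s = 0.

16

Combine the two series term by term.
From the series, [s^3] g = 8/3; multiply by 3! = 6 to get 16.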